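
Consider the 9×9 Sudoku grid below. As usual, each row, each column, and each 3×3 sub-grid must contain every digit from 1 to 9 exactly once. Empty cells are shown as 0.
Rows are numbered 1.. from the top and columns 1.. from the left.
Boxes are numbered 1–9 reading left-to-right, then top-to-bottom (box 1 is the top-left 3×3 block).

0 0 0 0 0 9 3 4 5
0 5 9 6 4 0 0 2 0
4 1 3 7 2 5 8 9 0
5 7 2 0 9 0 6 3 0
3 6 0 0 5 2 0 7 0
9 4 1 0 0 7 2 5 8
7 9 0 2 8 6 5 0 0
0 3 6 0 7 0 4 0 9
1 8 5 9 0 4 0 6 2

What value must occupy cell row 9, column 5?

3

Row 9 already contains {1, 2, 4, 5, 6, 8, 9}.
Column 5 already contains {2, 4, 5, 7, 8, 9}.
Its 3×3 block (box 8) already contains {2, 4, 6, 7, 8, 9}.
The only value from 1–9 not eliminated is 3, so row 9, column 5 = 3.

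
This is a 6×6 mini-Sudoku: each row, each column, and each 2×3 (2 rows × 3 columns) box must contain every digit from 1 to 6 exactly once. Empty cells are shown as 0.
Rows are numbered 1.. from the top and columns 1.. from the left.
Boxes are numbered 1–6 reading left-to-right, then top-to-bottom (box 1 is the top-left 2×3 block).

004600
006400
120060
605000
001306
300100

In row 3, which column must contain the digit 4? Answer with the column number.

Consider where 4 can go in row 3.
row 3, column 3 is out (column 3 already has a 4).
row 3, column 4 is out (column 4 already has a 4).
So the only cell in row 3 that can hold 4 is row 3, column 6.
That is column 6.

6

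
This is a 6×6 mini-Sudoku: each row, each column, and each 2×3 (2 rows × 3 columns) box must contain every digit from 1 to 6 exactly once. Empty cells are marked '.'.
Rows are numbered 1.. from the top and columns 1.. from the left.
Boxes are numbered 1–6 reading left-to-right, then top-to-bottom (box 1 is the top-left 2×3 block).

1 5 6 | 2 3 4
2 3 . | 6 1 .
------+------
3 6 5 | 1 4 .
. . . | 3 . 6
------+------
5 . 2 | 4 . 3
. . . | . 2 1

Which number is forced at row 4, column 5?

5

Row 4 already contains {3, 6}.
Column 5 already contains {1, 2, 3, 4}.
Its 2×3 block (box 4) already contains {1, 3, 4, 6}.
The only value from 1–6 not eliminated is 5, so row 4, column 5 = 5.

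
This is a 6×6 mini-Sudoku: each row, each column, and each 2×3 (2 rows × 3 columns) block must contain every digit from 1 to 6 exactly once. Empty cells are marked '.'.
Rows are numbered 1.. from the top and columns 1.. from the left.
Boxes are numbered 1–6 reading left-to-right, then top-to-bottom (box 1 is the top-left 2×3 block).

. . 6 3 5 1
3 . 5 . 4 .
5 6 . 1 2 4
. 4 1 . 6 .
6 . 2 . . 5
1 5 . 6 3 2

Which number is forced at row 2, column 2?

1

Cell row 2, column 2 itself could take any of {1, 2} by direct elimination.
Consider where 1 can go in column 2.
row 1, column 2 is out (row 1 already has a 1).
row 5, column 2 is out (box 5 already has a 1).
So the only cell in column 2 that can hold 1 is row 2, column 2.
Therefore row 2, column 2 = 1.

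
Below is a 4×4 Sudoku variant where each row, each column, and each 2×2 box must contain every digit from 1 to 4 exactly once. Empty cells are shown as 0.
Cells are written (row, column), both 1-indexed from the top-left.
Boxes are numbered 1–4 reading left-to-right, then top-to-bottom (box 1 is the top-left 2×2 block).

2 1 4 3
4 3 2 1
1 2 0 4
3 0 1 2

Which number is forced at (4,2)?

4

Row 4 already contains {1, 2, 3}.
Column 2 already contains {1, 2, 3}.
Its 2×2 block (box 3) already contains {1, 2, 3}.
The only value from 1–4 not eliminated is 4, so (4,2) = 4.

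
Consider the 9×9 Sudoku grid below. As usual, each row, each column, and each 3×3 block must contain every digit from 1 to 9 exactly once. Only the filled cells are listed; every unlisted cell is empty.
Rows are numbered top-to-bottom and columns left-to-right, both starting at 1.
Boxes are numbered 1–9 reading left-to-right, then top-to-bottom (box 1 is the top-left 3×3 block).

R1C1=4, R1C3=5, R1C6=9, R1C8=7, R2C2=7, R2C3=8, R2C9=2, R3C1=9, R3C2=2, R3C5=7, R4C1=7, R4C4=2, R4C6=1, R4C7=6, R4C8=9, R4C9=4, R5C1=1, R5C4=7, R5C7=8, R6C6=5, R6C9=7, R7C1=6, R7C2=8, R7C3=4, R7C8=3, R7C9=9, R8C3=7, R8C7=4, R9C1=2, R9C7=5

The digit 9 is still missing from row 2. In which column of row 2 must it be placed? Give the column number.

Consider where 9 can go in row 2.
R2C1 is out (column 1 already has a 9).
R2C4 is out (box 2 already has a 9).
R2C5 is out (box 2 already has a 9).
R2C6 is out (column 6 already has a 9).
R2C8 is out (column 8 already has a 9).
So the only cell in row 2 that can hold 9 is R2C7.
That is column 7.

7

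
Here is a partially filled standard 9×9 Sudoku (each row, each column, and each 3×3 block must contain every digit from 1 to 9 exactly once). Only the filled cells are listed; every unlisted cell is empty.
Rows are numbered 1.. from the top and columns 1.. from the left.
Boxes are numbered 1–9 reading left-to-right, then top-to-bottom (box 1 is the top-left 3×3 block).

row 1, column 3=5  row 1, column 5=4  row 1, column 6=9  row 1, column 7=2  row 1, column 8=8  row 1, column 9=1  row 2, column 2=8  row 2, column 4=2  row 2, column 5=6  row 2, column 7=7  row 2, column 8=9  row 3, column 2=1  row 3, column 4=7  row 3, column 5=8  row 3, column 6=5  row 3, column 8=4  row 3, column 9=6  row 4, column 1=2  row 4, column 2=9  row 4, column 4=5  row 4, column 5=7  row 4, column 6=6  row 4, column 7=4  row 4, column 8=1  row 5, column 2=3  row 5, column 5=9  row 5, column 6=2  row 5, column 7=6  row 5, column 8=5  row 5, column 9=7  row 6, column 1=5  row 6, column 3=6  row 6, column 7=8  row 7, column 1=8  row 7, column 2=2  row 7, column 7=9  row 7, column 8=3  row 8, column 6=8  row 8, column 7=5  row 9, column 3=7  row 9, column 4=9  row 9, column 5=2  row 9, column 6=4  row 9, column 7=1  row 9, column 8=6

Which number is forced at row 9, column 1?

3

Row 9 already contains {1, 2, 4, 6, 7, 9}.
Column 1 already contains {2, 5, 8}.
Its 3×3 block (box 7) already contains {2, 7, 8}.
The only value from 1–9 not eliminated is 3, so row 9, column 1 = 3.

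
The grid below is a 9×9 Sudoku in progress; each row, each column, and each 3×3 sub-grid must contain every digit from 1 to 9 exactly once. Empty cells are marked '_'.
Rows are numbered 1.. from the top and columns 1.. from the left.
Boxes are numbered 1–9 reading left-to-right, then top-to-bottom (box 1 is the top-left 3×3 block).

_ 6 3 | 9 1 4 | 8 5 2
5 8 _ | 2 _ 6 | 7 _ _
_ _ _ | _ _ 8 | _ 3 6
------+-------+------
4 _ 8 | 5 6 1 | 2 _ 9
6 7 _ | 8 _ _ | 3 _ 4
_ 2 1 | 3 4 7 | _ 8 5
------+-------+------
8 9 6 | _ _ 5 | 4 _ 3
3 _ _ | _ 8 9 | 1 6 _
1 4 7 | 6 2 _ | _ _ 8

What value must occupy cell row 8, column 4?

Cell row 8, column 4 itself could take any of {4, 7} by direct elimination.
Consider where 4 can go in column 4.
row 3, column 4 is out (box 2 already has a 4).
row 7, column 4 is out (row 7 already has a 4).
So the only cell in column 4 that can hold 4 is row 8, column 4.
Therefore row 8, column 4 = 4.

4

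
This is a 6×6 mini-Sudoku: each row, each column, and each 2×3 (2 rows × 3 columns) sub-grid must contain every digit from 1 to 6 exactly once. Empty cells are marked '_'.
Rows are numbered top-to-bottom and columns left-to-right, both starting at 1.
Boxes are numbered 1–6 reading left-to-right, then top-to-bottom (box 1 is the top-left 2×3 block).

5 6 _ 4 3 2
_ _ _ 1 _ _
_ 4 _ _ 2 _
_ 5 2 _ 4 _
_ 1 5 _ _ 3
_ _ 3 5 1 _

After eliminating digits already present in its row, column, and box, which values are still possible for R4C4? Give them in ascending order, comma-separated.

Row 4 already contains {2, 4, 5}.
Column 4 already contains {1, 4, 5}.
Its 2×3 block (box 4) already contains {2, 4}.
Removing those from 1–6 leaves {3, 6} as the candidates for R4C4.

3,6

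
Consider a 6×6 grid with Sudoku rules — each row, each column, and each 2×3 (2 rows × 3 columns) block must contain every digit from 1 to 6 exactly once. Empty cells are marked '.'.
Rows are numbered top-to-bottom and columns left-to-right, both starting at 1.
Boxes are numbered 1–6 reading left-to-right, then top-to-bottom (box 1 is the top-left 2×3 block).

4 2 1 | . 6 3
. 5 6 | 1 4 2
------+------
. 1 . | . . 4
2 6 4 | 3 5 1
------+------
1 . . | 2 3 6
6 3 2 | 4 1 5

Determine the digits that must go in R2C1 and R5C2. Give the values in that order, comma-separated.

For R2C1:
  Row 2 already contains {1, 2, 4, 5, 6}.
  Column 1 already contains {1, 2, 4, 6}.
  Its 2×3 block (box 1) already contains {1, 2, 4, 5, 6}.
  The only value from 1–6 not eliminated is 3, so R2C1 = 3.
For R5C2:
  Row 5 already contains {1, 2, 3, 6}.
  Column 2 already contains {1, 2, 3, 5, 6}.
  Its 2×3 block (box 5) already contains {1, 2, 3, 6}.
  The only value from 1–6 not eliminated is 4, so R5C2 = 4.

3,4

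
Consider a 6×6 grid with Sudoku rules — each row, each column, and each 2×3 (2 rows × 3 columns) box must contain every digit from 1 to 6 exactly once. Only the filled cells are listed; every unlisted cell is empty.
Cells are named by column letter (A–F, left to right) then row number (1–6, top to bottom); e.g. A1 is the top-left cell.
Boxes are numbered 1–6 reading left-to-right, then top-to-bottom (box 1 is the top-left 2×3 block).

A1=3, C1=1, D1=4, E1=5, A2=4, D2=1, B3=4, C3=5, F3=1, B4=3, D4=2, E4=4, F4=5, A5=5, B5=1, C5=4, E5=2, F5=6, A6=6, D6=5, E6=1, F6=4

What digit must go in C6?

Cell C6 itself could take any of {2, 3} by direct elimination.
Consider where 3 can go in box 5.
B6 is out (column B already has a 3).
So the only cell in box 5 that can hold 3 is C6.
Therefore C6 = 3.

3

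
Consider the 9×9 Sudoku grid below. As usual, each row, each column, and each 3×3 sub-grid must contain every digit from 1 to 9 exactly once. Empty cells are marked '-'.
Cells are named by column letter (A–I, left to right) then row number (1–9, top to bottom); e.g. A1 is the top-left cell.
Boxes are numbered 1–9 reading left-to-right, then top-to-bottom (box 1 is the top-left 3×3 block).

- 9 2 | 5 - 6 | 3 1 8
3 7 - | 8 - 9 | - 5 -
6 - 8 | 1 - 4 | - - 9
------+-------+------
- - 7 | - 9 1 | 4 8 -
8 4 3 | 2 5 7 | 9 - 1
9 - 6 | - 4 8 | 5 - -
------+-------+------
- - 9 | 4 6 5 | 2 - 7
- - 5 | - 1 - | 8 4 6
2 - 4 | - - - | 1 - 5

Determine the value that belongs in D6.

Row 6 already contains {4, 5, 6, 8, 9}.
Column D already contains {1, 2, 4, 5, 8}.
Its 3×3 block (box 5) already contains {1, 2, 4, 5, 7, 8, 9}.
The only value from 1–9 not eliminated is 3, so D6 = 3.

3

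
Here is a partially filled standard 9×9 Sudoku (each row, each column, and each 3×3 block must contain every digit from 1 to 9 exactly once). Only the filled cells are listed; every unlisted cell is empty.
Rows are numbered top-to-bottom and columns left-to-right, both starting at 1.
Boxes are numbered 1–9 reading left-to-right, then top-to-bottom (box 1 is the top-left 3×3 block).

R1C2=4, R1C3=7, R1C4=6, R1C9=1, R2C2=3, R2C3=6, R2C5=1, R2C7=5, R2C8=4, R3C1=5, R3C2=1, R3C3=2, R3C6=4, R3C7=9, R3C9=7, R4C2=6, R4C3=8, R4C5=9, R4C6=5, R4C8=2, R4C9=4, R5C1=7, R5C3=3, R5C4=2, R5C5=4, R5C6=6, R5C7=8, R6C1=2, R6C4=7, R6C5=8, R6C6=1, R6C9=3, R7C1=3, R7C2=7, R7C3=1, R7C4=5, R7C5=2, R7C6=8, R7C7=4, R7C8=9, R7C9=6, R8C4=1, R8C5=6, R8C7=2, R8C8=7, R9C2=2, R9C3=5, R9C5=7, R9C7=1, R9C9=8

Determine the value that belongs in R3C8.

Cell R3C8 itself could take any of {3, 6, 8} by direct elimination.
Consider where 6 can go in box 3.
R1C7 is out (row 1 already has a 6).
R1C8 is out (row 1 already has a 6).
R2C9 is out (row 2 already has a 6).
So the only cell in box 3 that can hold 6 is R3C8.
Therefore R3C8 = 6.

6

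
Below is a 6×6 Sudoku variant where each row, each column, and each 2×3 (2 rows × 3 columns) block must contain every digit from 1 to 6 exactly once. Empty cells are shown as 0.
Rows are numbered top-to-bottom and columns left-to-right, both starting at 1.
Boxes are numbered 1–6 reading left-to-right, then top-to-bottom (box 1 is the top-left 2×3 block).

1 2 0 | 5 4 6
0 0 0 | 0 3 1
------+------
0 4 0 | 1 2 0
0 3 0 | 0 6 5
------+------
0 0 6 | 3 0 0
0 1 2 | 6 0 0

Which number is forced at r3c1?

6

Cell r3c1 itself could take any of {5, 6} by direct elimination.
Consider where 6 can go in row 3.
r3c3 is out (column 3 already has a 6).
r3c6 is out (column 6 already has a 6).
So the only cell in row 3 that can hold 6 is r3c1.
Therefore r3c1 = 6.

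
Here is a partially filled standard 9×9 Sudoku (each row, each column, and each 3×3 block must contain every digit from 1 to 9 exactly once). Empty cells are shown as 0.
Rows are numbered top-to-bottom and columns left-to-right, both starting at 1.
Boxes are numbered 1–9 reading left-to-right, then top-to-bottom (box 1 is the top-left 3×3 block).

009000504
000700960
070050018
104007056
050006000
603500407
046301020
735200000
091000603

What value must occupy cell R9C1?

2

Cell R9C1 itself could take any of {2, 8} by direct elimination.
Consider where 2 can go in box 7.
R7C1 is out (row 7 already has a 2).
So the only cell in box 7 that can hold 2 is R9C1.
Therefore R9C1 = 2.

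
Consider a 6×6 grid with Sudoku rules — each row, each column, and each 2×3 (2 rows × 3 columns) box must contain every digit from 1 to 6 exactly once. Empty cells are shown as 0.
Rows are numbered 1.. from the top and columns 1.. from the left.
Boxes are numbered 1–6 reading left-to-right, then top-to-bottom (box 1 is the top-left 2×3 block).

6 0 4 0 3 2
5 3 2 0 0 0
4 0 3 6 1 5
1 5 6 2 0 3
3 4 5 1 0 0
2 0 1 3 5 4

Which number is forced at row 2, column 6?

Cell row 2, column 6 itself could take any of {1, 6} by direct elimination.
Consider where 1 can go in column 6.
row 5, column 6 is out (row 5 already has a 1).
So the only cell in column 6 that can hold 1 is row 2, column 6.
Therefore row 2, column 6 = 1.

1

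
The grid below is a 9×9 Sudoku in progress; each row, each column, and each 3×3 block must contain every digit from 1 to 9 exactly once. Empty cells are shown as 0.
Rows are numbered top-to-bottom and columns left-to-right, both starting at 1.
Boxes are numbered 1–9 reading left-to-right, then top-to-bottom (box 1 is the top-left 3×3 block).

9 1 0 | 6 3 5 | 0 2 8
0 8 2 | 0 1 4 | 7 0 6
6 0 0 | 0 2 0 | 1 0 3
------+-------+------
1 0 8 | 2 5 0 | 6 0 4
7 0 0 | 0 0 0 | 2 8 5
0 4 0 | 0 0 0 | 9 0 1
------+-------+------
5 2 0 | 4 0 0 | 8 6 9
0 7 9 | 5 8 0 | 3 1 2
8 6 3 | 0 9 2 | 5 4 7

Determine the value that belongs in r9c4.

Row 9 already contains {2, 3, 4, 5, 6, 7, 8, 9}.
Column 4 already contains {2, 4, 5, 6}.
Its 3×3 block (box 8) already contains {2, 4, 5, 8, 9}.
The only value from 1–9 not eliminated is 1, so r9c4 = 1.

1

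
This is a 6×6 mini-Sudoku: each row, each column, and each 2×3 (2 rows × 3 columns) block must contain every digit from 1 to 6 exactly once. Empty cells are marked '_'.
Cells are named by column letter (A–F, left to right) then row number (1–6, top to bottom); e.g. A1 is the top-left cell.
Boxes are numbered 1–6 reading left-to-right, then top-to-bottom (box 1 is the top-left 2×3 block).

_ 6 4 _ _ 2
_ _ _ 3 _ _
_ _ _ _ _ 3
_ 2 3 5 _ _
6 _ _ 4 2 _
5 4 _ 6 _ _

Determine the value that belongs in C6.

Cell C6 itself could take any of {1, 2} by direct elimination.
Consider where 2 can go in box 5.
B5 is out (row 5 already has a 2).
C5 is out (row 5 already has a 2).
So the only cell in box 5 that can hold 2 is C6.
Therefore C6 = 2.

2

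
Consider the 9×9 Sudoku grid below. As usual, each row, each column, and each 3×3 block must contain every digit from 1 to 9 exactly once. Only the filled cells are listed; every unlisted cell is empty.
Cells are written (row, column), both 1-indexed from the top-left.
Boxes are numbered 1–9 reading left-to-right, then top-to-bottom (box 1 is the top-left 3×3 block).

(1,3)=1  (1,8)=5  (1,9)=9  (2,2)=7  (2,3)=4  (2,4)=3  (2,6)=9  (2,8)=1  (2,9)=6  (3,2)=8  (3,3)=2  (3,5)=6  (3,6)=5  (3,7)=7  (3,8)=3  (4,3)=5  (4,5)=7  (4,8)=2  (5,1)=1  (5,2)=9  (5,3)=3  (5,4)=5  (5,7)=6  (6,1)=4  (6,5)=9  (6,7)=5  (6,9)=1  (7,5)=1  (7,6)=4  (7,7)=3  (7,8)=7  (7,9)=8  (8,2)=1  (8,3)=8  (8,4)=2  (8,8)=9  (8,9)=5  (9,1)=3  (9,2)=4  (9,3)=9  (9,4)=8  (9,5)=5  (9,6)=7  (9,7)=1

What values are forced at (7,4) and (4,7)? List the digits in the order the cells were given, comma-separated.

9,9

For (7,4):
  Consider where 9 can go in row 7.
  (7,1) is out (box 7 already has a 9).
  (7,2) is out (column 2 already has a 9).
  (7,3) is out (column 3 already has a 9).
  So the only cell in row 7 that can hold 9 is (7,4).
  So (7,4) = 9.
For (4,7):
  Consider where 9 can go in row 4.
  (4,1) is out (box 4 already has a 9).
  (4,2) is out (column 2 already has a 9).
  (4,4) is out (box 5 already has a 9).
  (4,6) is out (column 6 already has a 9).
  (4,9) is out (column 9 already has a 9).
  So the only cell in row 4 that can hold 9 is (4,7).
  So (4,7) = 9.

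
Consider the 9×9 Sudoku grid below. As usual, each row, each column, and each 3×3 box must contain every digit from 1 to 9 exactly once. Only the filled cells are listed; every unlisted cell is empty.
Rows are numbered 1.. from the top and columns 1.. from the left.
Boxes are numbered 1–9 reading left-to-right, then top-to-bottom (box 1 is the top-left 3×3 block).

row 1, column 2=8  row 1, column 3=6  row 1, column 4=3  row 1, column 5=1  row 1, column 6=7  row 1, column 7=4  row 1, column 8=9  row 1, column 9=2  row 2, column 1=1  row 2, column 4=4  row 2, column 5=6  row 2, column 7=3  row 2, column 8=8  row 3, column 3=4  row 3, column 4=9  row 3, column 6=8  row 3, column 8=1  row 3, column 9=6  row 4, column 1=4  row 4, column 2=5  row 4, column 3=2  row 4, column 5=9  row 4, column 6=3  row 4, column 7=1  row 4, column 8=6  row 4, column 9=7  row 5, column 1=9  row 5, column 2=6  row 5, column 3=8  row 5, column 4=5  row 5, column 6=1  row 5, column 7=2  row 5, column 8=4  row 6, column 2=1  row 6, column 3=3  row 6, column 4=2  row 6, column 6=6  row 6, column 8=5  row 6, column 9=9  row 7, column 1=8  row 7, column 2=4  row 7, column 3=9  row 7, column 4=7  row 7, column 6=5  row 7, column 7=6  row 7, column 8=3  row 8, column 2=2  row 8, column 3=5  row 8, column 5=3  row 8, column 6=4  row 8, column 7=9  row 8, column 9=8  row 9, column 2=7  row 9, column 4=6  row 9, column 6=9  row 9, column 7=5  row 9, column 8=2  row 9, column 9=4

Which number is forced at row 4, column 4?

Row 4 already contains {1, 2, 3, 4, 5, 6, 7, 9}.
Column 4 already contains {2, 3, 4, 5, 6, 7, 9}.
Its 3×3 block (box 5) already contains {1, 2, 3, 5, 6, 9}.
The only value from 1–9 not eliminated is 8, so row 4, column 4 = 8.

8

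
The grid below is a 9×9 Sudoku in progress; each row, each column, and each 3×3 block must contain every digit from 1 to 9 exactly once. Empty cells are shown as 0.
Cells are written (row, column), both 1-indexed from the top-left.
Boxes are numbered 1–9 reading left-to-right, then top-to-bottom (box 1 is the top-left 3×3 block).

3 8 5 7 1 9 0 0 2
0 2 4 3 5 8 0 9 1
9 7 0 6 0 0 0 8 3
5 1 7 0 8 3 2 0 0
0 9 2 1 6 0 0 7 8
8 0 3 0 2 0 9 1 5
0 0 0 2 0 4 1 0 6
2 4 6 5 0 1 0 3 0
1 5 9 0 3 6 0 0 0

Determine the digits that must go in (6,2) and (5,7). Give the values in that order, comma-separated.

For (6,2):
  Row 6 already contains {1, 2, 3, 5, 8, 9}.
  Column 2 already contains {1, 2, 4, 5, 7, 8, 9}.
  Its 3×3 block (box 4) already contains {1, 2, 3, 5, 7, 8, 9}.
  The only value from 1–9 not eliminated is 6, so (6,2) = 6.
For (5,7):
  Consider where 3 can go in box 6.
  (4,8) is out (row 4 already has a 3).
  (4,9) is out (row 4 already has a 3).
  So the only cell in box 6 that can hold 3 is (5,7).
  So (5,7) = 3.

6,3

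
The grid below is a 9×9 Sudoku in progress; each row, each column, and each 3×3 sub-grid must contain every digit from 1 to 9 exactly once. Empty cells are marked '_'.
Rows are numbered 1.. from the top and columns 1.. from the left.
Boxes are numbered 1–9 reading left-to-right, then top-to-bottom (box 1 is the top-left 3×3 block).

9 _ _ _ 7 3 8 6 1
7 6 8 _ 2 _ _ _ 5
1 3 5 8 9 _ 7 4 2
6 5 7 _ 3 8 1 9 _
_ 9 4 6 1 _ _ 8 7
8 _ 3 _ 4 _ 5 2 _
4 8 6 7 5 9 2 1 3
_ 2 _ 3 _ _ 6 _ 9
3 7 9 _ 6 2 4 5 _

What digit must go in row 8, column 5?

8

Row 8 already contains {2, 3, 6, 9}.
Column 5 already contains {1, 2, 3, 4, 5, 6, 7, 9}.
Its 3×3 block (box 8) already contains {2, 3, 5, 6, 7, 9}.
The only value from 1–9 not eliminated is 8, so row 8, column 5 = 8.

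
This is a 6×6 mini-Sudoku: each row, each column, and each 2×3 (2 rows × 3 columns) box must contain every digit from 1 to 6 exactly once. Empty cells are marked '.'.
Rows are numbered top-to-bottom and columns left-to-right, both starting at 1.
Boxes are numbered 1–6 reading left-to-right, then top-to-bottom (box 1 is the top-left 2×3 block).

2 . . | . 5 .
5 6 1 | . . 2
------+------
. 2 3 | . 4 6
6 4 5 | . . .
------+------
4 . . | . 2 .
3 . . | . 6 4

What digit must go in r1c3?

Row 1 already contains {2, 5}.
Column 3 already contains {1, 3, 5}.
Its 2×3 block (box 1) already contains {1, 2, 5, 6}.
The only value from 1–6 not eliminated is 4, so r1c3 = 4.

4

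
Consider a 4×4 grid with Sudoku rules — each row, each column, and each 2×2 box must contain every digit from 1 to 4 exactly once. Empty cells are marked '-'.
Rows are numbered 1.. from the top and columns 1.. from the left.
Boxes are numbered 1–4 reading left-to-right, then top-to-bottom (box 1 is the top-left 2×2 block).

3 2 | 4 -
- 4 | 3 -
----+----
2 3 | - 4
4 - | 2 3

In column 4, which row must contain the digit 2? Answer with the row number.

2

Consider where 2 can go in column 4.
row 1, column 4 is out (row 1 already has a 2).
So the only cell in column 4 that can hold 2 is row 2, column 4.
That is row 2.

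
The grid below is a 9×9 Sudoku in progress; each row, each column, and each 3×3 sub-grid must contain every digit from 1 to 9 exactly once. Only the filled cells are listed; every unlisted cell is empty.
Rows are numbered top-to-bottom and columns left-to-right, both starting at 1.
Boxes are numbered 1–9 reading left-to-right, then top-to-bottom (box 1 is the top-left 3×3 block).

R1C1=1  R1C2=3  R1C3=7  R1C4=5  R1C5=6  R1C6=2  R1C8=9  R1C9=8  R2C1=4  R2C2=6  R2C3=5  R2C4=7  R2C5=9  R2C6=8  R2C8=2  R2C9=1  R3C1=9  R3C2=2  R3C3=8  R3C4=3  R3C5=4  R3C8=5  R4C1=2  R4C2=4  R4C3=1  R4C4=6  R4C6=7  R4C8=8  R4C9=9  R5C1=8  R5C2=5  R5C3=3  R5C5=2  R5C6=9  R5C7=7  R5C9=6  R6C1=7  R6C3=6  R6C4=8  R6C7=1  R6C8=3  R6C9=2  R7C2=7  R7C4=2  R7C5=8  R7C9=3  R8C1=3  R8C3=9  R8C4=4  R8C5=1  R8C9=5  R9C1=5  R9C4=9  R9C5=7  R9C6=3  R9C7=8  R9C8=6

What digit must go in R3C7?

6

Row 3 already contains {2, 3, 4, 5, 8, 9}.
Column 7 already contains {1, 7, 8}.
Its 3×3 block (box 3) already contains {1, 2, 5, 8, 9}.
The only value from 1–9 not eliminated is 6, so R3C7 = 6.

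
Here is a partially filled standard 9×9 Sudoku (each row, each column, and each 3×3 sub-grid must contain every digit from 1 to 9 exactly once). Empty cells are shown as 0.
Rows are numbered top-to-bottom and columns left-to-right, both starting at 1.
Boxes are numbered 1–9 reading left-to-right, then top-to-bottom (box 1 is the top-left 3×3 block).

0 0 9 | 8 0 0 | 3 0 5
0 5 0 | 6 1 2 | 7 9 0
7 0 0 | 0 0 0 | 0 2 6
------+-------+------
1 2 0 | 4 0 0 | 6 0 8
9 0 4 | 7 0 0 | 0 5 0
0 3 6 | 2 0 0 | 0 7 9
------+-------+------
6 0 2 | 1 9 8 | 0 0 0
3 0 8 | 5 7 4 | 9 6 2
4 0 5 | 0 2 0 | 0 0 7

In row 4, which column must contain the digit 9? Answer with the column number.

6

Consider where 9 can go in row 4.
R4C3 is out (column 3 already has a 9).
R4C5 is out (column 5 already has a 9).
R4C8 is out (column 8 already has a 9).
So the only cell in row 4 that can hold 9 is R4C6.
That is column 6.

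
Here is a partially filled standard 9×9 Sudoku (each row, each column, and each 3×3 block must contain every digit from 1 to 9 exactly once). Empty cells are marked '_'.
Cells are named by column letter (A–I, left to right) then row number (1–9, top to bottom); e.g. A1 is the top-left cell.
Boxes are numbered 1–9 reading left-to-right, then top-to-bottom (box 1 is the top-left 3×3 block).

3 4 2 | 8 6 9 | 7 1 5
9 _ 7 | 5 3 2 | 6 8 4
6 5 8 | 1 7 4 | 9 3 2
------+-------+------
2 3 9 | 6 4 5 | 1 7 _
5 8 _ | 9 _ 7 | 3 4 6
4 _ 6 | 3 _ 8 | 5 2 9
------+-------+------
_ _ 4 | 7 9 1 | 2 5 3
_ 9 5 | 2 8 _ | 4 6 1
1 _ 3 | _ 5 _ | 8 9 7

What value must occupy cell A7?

Row 7 already contains {1, 2, 3, 4, 5, 7, 9}.
Column A already contains {1, 2, 3, 4, 5, 6, 9}.
Its 3×3 block (box 7) already contains {1, 3, 4, 5, 9}.
The only value from 1–9 not eliminated is 8, so A7 = 8.

8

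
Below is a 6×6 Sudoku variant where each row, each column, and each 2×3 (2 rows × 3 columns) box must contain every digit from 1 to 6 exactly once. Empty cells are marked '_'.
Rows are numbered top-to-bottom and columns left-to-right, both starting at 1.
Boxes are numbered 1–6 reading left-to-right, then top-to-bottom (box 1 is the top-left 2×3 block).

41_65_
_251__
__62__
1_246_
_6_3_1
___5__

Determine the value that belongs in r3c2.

Cell r3c2 itself could take any of {3, 4, 5} by direct elimination.
Consider where 4 can go in box 3.
r3c1 is out (column 1 already has a 4).
r4c2 is out (row 4 already has a 4).
So the only cell in box 3 that can hold 4 is r3c2.
Therefore r3c2 = 4.

4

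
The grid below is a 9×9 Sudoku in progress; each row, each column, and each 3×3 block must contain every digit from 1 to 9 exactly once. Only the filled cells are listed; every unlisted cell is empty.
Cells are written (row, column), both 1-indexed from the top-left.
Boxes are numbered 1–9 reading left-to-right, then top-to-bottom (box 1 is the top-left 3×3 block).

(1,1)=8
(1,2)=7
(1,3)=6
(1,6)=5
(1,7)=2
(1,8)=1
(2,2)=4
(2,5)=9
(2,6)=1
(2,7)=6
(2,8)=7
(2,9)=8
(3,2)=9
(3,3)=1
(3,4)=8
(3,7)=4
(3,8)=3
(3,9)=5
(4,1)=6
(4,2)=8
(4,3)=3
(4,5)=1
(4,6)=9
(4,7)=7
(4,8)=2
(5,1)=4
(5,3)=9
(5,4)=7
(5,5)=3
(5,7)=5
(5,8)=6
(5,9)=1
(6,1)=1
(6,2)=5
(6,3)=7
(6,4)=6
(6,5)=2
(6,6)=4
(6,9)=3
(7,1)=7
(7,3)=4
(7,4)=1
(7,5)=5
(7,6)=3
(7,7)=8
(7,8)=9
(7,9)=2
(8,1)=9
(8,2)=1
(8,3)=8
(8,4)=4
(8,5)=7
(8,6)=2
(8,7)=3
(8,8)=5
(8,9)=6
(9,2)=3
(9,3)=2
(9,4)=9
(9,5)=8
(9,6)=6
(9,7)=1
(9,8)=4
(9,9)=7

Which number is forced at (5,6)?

Row 5 already contains {1, 3, 4, 5, 6, 7, 9}.
Column 6 already contains {1, 2, 3, 4, 5, 6, 9}.
Its 3×3 block (box 5) already contains {1, 2, 3, 4, 6, 7, 9}.
The only value from 1–9 not eliminated is 8, so (5,6) = 8.

8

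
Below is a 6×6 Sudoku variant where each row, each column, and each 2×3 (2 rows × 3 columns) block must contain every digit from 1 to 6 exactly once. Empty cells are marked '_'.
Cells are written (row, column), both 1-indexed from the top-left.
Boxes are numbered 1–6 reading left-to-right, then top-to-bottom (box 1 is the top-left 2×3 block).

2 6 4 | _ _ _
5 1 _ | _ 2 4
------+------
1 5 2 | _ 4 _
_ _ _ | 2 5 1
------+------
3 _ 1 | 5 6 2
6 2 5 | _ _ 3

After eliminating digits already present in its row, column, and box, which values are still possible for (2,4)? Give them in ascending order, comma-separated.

Row 2 already contains {1, 2, 4, 5}.
Column 4 already contains {2, 5}.
Its 2×3 block (box 2) already contains {2, 4}.
Removing those from 1–6 leaves {3, 6} as the candidates for (2,4).

3,6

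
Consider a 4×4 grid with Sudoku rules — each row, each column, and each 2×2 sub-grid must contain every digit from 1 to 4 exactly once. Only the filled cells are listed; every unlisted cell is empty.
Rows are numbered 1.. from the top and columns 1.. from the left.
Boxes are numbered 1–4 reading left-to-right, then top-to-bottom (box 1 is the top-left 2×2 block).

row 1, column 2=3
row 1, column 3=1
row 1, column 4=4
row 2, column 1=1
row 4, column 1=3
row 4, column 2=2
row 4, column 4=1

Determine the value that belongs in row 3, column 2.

Cell row 3, column 2 itself could take any of {1, 4} by direct elimination.
Consider where 1 can go in column 2.
row 2, column 2 is out (row 2 already has a 1).
So the only cell in column 2 that can hold 1 is row 3, column 2.
Therefore row 3, column 2 = 1.

1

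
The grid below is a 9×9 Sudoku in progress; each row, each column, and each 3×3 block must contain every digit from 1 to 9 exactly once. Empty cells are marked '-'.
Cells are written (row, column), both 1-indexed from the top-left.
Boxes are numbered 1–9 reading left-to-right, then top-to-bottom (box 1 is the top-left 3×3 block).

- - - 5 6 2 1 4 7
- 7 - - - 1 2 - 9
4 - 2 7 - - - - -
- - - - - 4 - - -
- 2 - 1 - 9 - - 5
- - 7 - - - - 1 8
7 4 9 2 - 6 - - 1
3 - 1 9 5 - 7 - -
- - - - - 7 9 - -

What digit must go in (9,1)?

2

Cell (9,1) itself could take any of {2, 5, 6, 8} by direct elimination.
Consider where 2 can go in box 7.
(8,2) is out (column 2 already has a 2).
(9,2) is out (column 2 already has a 2).
(9,3) is out (column 3 already has a 2).
So the only cell in box 7 that can hold 2 is (9,1).
Therefore (9,1) = 2.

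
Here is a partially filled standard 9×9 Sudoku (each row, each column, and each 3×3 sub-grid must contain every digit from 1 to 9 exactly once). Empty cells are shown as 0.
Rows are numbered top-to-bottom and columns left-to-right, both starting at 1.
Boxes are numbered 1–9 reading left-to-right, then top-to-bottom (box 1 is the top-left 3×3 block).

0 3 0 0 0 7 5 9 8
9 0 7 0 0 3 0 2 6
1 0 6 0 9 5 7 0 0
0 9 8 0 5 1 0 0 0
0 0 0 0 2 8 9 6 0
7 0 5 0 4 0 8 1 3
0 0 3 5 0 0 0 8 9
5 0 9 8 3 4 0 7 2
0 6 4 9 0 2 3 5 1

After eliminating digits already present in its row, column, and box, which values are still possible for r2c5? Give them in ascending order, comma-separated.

1,8

Row 2 already contains {2, 3, 6, 7, 9}.
Column 5 already contains {2, 3, 4, 5, 9}.
Its 3×3 block (box 2) already contains {3, 5, 7, 9}.
Removing those from 1–9 leaves {1, 8} as the candidates for r2c5.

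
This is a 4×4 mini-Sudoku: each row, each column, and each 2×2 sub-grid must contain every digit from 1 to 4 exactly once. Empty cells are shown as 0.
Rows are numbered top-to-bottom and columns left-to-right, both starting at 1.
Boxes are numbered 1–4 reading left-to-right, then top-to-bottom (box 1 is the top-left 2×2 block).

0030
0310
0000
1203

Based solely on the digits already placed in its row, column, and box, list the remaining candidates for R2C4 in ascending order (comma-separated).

Row 2 already contains {1, 3}.
Column 4 already contains {3}.
Its 2×2 block (box 2) already contains {1, 3}.
Removing those from 1–4 leaves {2, 4} as the candidates for R2C4.

2,4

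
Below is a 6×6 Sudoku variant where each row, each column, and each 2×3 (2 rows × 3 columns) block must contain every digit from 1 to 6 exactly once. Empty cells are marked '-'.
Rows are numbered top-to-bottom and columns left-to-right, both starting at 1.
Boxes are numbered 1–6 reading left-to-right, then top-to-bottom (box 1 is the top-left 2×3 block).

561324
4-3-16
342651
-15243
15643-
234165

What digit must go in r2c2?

2

Row 2 already contains {1, 3, 4, 6}.
Column 2 already contains {1, 3, 4, 5, 6}.
Its 2×3 block (box 1) already contains {1, 3, 4, 5, 6}.
The only value from 1–6 not eliminated is 2, so r2c2 = 2.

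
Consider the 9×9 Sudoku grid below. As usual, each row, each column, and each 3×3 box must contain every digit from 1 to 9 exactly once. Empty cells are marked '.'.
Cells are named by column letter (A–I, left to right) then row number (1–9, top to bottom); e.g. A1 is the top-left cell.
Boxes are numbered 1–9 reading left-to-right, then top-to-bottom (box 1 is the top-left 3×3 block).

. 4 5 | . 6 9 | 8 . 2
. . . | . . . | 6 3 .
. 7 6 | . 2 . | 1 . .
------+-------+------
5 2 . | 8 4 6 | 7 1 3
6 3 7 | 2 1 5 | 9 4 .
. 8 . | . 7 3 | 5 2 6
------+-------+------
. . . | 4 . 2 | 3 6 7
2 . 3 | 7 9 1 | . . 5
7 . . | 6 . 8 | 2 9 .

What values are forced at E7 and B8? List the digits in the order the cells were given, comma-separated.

For E7:
  Row 7 already contains {2, 3, 4, 6, 7}.
  Column E already contains {1, 2, 4, 6, 7, 9}.
  Its 3×3 block (box 8) already contains {1, 2, 4, 6, 7, 8, 9}.
  The only value from 1–9 not eliminated is 5, so E7 = 5.
For B8:
  Row 8 already contains {1, 2, 3, 5, 7, 9}.
  Column B already contains {2, 3, 4, 7, 8}.
  Its 3×3 block (box 7) already contains {2, 3, 7}.
  The only value from 1–9 not eliminated is 6, so B8 = 6.

5,6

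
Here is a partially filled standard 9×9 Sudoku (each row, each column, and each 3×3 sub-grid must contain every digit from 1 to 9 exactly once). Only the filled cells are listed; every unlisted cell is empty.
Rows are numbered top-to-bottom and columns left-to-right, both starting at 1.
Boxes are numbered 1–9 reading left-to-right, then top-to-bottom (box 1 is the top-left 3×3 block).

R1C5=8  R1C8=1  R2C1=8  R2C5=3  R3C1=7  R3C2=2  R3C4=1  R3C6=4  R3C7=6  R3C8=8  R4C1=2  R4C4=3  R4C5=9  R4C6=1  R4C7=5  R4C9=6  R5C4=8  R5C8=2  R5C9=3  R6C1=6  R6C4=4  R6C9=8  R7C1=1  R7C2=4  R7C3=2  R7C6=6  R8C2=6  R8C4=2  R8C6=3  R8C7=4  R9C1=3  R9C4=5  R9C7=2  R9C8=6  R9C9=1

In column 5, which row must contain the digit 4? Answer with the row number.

Consider where 4 can go in column 5.
R3C5 is out (row 3 already has a 4).
R5C5 is out (box 5 already has a 4).
R6C5 is out (row 6 already has a 4).
R7C5 is out (row 7 already has a 4).
R8C5 is out (row 8 already has a 4).
So the only cell in column 5 that can hold 4 is R9C5.
That is row 9.

9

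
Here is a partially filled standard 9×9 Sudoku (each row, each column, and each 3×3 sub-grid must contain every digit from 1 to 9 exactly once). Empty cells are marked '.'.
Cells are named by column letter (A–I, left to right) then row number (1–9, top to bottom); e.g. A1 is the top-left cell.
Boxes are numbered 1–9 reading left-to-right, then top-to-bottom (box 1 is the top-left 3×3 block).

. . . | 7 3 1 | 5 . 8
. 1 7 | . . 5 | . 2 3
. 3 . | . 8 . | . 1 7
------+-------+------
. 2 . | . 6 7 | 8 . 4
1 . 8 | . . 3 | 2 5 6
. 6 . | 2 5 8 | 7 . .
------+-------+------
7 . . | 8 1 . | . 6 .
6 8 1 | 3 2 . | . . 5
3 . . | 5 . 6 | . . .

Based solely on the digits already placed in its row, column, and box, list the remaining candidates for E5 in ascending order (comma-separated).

Row 5 already contains {1, 2, 3, 5, 6, 8}.
Column E already contains {1, 2, 3, 5, 6, 8}.
Its 3×3 block (box 5) already contains {2, 3, 5, 6, 7, 8}.
Removing those from 1–9 leaves {4, 9} as the candidates for E5.

4,9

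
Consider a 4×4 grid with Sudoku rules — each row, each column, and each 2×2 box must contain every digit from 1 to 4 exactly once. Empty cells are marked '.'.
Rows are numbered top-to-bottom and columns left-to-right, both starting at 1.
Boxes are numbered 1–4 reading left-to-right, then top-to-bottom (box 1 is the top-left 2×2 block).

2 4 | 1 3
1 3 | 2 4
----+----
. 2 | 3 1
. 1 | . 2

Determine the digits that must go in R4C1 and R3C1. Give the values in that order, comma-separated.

For R4C1:
  Consider where 3 can go in row 4.
  R4C3 is out (column 3 already has a 3).
  So the only cell in row 4 that can hold 3 is R4C1.
  So R4C1 = 3.
For R3C1:
  Row 3 already contains {1, 2, 3}.
  Column 1 already contains {1, 2}.
  Its 2×2 block (box 3) already contains {1, 2}.
  The only value from 1–4 not eliminated is 4, so R3C1 = 4.

3,4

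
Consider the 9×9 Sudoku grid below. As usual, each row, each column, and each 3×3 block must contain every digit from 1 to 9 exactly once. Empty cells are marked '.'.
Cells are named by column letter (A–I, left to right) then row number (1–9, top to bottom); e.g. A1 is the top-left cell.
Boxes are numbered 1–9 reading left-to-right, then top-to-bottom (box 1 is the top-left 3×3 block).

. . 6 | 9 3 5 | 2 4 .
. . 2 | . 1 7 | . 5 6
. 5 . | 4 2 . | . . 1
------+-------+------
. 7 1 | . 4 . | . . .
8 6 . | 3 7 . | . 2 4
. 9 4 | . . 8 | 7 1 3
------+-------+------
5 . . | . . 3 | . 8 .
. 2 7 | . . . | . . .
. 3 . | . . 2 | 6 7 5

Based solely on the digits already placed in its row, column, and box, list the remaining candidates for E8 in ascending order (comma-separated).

Row 8 already contains {2, 7}.
Column E already contains {1, 2, 3, 4, 7}.
Its 3×3 block (box 8) already contains {2, 3}.
Removing those from 1–9 leaves {5, 6, 8, 9} as the candidates for E8.

5,6,8,9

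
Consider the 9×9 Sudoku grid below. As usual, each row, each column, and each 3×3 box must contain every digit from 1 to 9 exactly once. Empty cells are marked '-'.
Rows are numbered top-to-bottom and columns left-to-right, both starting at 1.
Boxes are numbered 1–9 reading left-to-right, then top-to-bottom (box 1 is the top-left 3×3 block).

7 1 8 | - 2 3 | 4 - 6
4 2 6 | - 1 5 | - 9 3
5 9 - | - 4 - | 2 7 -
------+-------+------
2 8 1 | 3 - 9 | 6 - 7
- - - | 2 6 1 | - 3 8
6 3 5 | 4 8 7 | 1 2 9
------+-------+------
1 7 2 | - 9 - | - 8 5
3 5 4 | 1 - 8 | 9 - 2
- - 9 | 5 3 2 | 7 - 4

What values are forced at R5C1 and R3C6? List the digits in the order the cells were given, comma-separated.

For R5C1:
  Row 5 already contains {1, 2, 3, 6, 8}.
  Column 1 already contains {1, 2, 3, 4, 5, 6, 7}.
  Its 3×3 block (box 4) already contains {1, 2, 3, 5, 6, 8}.
  The only value from 1–9 not eliminated is 9, so R5C1 = 9.
For R3C6:
  Row 3 already contains {2, 4, 5, 7, 9}.
  Column 6 already contains {1, 2, 3, 5, 7, 8, 9}.
  Its 3×3 block (box 2) already contains {1, 2, 3, 4, 5}.
  The only value from 1–9 not eliminated is 6, so R3C6 = 6.

9,6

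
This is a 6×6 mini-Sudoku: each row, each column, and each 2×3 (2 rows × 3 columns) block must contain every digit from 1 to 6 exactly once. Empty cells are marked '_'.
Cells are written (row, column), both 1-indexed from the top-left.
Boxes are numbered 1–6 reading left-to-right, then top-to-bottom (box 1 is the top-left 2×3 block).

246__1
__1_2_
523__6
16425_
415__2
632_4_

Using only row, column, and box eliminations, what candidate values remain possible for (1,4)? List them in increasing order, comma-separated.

3,5

Row 1 already contains {1, 2, 4, 6}.
Column 4 already contains {2}.
Its 2×3 block (box 2) already contains {1, 2}.
Removing those from 1–6 leaves {3, 5} as the candidates for (1,4).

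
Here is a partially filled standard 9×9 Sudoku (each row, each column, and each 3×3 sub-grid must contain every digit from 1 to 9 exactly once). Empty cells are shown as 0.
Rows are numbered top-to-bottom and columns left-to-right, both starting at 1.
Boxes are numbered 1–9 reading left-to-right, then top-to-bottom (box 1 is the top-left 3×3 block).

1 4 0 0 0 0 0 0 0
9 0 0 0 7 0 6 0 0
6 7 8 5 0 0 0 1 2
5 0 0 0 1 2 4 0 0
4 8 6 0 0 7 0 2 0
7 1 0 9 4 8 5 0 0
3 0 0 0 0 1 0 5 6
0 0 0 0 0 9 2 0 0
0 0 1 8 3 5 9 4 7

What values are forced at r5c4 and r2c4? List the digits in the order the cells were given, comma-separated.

For r5c4:
  Row 5 already contains {2, 4, 6, 7, 8}.
  Column 4 already contains {5, 8, 9}.
  Its 3×3 block (box 5) already contains {1, 2, 4, 7, 8, 9}.
  The only value from 1–9 not eliminated is 3, so r5c4 = 3.
For r2c4:
  Consider where 1 can go in box 2.
  r1c4 is out (row 1 already has a 1). r1c5 is out (row 1 already has a 1). r1c6 is out (row 1 already has a 1). r2c6 is out (column 6 already has a 1). The remaining empty cells in box 2 are similarly blocked.
  So the only cell in box 2 that can hold 1 is r2c4.
  So r2c4 = 1.

3,1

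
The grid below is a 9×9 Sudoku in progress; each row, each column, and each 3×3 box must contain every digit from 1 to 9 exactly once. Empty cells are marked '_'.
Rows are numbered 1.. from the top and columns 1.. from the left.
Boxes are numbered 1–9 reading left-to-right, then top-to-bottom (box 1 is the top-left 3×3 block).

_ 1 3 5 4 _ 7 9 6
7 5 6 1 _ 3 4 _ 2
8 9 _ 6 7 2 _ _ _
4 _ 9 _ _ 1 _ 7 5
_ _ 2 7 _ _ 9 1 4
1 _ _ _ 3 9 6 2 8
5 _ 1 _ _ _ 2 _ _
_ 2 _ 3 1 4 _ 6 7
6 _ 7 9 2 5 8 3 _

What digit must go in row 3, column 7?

Cell row 3, column 7 itself could take any of {1, 3, 5} by direct elimination.
Consider where 1 can go in column 7.
row 4, column 7 is out (row 4 already has a 1).
row 8, column 7 is out (row 8 already has a 1).
So the only cell in column 7 that can hold 1 is row 3, column 7.
Therefore row 3, column 7 = 1.

1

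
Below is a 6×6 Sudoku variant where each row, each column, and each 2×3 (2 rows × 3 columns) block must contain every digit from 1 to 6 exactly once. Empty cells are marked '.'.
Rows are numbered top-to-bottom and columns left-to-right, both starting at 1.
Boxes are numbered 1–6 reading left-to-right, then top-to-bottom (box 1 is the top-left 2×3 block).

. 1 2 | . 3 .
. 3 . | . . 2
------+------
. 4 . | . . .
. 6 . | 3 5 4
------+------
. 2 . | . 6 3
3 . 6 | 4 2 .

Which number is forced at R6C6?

1

Cell R6C6 itself could take any of {1, 5} by direct elimination.
Consider where 1 can go in row 6.
R6C2 is out (column 2 already has a 1).
So the only cell in row 6 that can hold 1 is R6C6.
Therefore R6C6 = 1.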